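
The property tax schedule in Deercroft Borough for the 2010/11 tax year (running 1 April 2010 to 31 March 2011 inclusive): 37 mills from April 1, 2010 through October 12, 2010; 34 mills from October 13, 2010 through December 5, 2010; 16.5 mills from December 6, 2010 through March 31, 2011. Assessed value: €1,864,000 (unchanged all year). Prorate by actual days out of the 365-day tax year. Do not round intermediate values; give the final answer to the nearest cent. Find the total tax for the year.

€55,996.60

April 1 – October 12, 2010: 195 days at 37 mills → €1,864,000 × 3.7% × 195/365 = €36,845.9178
October 13 – December 5, 2010: 54 days at 34 mills → €1,864,000 × 3.4% × 54/365 = €9,376.1753
December 6, 2010 – March 31, 2011: 116 days at 16.5 mills → €1,864,000 × 1.65% × 116/365 = €9,774.5096
Total = €55,996.6027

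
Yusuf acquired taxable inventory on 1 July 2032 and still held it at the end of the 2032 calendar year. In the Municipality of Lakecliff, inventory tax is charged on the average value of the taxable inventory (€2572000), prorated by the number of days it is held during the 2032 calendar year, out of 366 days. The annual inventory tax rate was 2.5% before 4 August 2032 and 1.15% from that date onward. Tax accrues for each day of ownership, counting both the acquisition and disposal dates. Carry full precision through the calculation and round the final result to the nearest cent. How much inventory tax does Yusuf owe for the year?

€18095.36

1 July – 3 August 2032: 34 days at 2.5% → €2572000 × 2.5% × 34/366 = €5973.2240
4 August – 31 December 2032: 150 days at 1.15% → €2572000 × 1.15% × 150/366 = €12122.1311
Total = €18095.3552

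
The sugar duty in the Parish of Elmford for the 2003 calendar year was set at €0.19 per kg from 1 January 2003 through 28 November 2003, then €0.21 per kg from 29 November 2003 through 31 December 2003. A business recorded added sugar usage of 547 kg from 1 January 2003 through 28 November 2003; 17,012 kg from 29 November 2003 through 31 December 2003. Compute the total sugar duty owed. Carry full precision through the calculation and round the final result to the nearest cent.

1 January – 28 November 2003: 547 kg at €0.19/kg → €103.93
29 November – 31 December 2003: 17,012 kg at €0.21/kg → €3,572.52

€3,676.45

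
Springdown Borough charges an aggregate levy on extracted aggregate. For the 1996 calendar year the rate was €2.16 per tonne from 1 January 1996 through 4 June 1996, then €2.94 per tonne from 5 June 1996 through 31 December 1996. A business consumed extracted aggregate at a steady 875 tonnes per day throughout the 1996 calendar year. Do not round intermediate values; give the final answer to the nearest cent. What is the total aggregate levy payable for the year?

1 January – 4 June 1996: 156 days × 875 tonnes/day = 136,500 tonnes at €2.16/tonne → €294,840.00
5 June – 31 December 1996: 210 days × 875 tonnes/day = 183,750 tonnes at €2.94/tonne → €540,225.00

€835,065.00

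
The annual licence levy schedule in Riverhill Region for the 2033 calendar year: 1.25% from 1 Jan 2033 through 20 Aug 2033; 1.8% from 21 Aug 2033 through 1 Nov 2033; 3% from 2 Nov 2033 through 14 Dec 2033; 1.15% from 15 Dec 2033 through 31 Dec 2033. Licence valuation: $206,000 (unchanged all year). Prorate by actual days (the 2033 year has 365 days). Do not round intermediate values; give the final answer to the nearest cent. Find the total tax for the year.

$3,216.70

1 Jan – 20 Aug 2033: 232 days at 1.25% → $206,000 × 1.25% × 232/365 = $1,636.7123
21 Aug – 1 Nov 2033: 73 days at 1.8% → $206,000 × 1.8% × 73/365 = $741.6000
2 Nov – 14 Dec 2033: 43 days at 3% → $206,000 × 3% × 43/365 = $728.0548
15 Dec – 31 Dec 2033: 17 days at 1.15% → $206,000 × 1.15% × 17/365 = $110.3370
Total = $3,216.7041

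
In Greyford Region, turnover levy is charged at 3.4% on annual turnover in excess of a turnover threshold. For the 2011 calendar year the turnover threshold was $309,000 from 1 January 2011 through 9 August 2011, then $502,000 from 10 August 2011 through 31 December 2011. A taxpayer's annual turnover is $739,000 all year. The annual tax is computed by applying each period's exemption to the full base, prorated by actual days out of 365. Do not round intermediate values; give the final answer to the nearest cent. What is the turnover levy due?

$12,031.16

1 January – 9 August 2011: 221 days, exemption $309,000 → ($739,000 − $309,000) × 3.4% × 221/365 = $8,852.1096
10 August – 31 December 2011: 144 days, exemption $502,000 → ($739,000 − $502,000) × 3.4% × 144/365 = $3,179.0466
Total = $12,031.1562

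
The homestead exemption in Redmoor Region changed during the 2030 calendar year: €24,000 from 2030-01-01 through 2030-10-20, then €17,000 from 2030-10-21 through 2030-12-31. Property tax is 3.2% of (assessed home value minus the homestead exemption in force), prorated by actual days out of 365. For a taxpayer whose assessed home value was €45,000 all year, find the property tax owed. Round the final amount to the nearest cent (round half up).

€716.19

2030-01-01 to 2030-10-20: 293 days, exemption €24,000 → (€45,000 − €24,000) × 3.2% × 293/365 = €539.4411
2030-10-21 to 2030-12-31: 72 days, exemption €17,000 → (€45,000 − €17,000) × 3.2% × 72/365 = €176.7452
Total = €716.1863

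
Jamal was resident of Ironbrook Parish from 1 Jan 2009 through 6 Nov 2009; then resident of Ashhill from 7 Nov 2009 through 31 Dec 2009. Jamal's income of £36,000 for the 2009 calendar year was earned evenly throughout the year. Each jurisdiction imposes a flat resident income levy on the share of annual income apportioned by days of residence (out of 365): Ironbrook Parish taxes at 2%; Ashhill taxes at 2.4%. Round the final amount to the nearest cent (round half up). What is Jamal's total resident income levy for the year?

£741.70

Ironbrook Parish, 1 Jan – 6 Nov 2009: 310 days → £36,000 × 2% × 310/365 = £611.5068
Ashhill, 7 Nov – 31 Dec 2009: 55 days → £36,000 × 2.4% × 55/365 = £130.1918
Total = £741.6986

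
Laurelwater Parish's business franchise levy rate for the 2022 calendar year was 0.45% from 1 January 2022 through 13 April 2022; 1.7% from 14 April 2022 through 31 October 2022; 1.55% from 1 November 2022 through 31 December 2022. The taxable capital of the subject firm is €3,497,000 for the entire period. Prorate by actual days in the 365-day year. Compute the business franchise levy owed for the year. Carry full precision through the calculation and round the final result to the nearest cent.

€46,237.05

1 January – 13 April 2022: 103 days at 0.45% → €3,497,000 × 0.45% × 103/365 = €4,440.7110
14 April – 31 October 2022: 201 days at 1.7% → €3,497,000 × 1.7% × 201/365 = €32,737.6685
1 November – 31 December 2022: 61 days at 1.55% → €3,497,000 × 1.55% × 61/365 = €9,058.6671
Total = €46,237.0466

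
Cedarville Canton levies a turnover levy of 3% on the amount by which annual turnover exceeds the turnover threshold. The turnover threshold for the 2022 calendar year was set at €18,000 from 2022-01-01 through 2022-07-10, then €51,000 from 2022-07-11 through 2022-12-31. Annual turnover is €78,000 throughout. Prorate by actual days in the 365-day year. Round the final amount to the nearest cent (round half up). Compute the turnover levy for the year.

2022-01-01 to 2022-07-10: 191 days, exemption €18,000 → (€78,000 − €18,000) × 3% × 191/365 = €941.9178
2022-07-11 to 2022-12-31: 174 days, exemption €51,000 → (€78,000 − €51,000) × 3% × 174/365 = €386.1370
Total = €1,328.0548

€1,328.05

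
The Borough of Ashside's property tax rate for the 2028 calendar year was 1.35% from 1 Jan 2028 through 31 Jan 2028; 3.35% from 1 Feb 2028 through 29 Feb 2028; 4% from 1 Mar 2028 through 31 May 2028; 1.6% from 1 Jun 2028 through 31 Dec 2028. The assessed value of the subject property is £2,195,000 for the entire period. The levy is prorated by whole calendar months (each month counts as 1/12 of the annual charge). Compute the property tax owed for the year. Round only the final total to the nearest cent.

£51,033.75

1 Jan – 31 Jan 2028: 1 month at 1.35% → £2,195,000 × 1.35% × 1/12 = £2,469.3750
1 Feb – 29 Feb 2028: 1 month at 3.35% → £2,195,000 × 3.35% × 1/12 = £6,127.7083
1 Mar – 31 May 2028: 3 months at 4% → £2,195,000 × 4% × 3/12 = £21,950.0000
1 Jun – 31 Dec 2028: 7 months at 1.6% → £2,195,000 × 1.6% × 7/12 = £20,486.6667
Total = £51,033.7500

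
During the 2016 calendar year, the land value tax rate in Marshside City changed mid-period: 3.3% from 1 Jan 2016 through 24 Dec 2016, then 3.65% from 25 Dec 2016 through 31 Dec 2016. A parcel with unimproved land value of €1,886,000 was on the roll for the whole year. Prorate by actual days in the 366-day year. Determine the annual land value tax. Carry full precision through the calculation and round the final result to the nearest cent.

1 Jan – 24 Dec 2016: 359 days at 3.3% → €1,886,000 × 3.3% × 359/366 = €61,047.6557
25 Dec – 31 Dec 2016: 7 days at 3.65% → €1,886,000 × 3.65% × 7/366 = €1,316.5929
Total = €62,364.2486

€62,364.25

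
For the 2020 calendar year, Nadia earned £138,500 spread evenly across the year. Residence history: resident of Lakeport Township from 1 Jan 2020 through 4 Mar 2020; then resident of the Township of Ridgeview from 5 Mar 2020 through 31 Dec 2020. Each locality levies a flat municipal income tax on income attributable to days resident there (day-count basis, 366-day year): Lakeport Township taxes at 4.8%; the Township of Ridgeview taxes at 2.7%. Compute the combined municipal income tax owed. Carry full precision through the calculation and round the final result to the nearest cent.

Lakeport Township, 1 Jan – 4 Mar 2020: 64 days → £138,500 × 4.8% × 64/366 = £1,162.4918
The Township of Ridgeview, 5 Mar – 31 Dec 2020: 302 days → £138,500 × 2.7% × 302/366 = £3,085.5984
Total = £4,248.0902

£4,248.09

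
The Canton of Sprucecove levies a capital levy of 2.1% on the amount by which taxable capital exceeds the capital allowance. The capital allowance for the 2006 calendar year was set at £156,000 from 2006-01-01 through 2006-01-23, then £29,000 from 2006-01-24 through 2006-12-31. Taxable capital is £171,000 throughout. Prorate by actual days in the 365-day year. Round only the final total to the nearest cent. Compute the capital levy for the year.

£2,813.94

2006-01-01 to 2006-01-23: 23 days, exemption £156,000 → (£171,000 − £156,000) × 2.1% × 23/365 = £19.8493
2006-01-24 to 2006-12-31: 342 days, exemption £29,000 → (£171,000 − £29,000) × 2.1% × 342/365 = £2,794.0932
Total = £2,813.9425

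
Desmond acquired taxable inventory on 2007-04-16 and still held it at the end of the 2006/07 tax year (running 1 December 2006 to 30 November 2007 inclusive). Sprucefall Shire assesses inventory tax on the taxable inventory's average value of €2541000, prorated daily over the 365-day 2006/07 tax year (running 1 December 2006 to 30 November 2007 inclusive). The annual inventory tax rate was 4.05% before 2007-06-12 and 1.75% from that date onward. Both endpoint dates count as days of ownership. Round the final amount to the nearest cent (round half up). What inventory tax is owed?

2007-04-16 to 2007-06-11: 57 days at 4.05% → €2541000 × 4.05% × 57/365 = €16070.9548
2007-06-12 to 2007-11-30: 172 days at 1.75% → €2541000 × 1.75% × 172/365 = €20954.5479
Total = €37025.5027

€37025.50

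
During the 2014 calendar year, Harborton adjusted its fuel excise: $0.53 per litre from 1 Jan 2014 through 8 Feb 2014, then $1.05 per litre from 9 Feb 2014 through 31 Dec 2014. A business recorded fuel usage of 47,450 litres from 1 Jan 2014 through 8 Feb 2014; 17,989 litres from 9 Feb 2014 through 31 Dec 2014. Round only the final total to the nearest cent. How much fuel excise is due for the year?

1 Jan – 8 Feb 2014: 47,450 litres at $0.53/litre → $25,148.50
9 Feb – 31 Dec 2014: 17,989 litres at $1.05/litre → $18,888.45

$44,036.95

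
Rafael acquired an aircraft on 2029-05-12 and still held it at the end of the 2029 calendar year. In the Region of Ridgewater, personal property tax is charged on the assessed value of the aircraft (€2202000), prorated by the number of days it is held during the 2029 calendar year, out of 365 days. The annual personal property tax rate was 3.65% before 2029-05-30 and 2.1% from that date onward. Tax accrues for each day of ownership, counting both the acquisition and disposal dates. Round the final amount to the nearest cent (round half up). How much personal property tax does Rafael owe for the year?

€31328.73

2029-05-12 to 2029-05-29: 18 days at 3.65% → €2202000 × 3.65% × 18/365 = €3963.6000
2029-05-30 to 2029-12-31: 216 days at 2.1% → €2202000 × 2.1% × 216/365 = €27365.1288
Total = €31328.7288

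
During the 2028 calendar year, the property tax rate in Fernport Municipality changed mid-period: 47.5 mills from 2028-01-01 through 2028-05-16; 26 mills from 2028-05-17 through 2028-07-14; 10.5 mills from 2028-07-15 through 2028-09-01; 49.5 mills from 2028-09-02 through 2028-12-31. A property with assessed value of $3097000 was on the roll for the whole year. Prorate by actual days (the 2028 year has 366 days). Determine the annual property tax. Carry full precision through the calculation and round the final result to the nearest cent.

$123080.36

2028-01-01 to 2028-05-16: 137 days at 47.5 mills → $3097000 × 4.75% × 137/366 = $55064.8292
2028-05-17 to 2028-07-14: 59 days at 26 mills → $3097000 × 2.6% × 59/366 = $12980.3224
2028-07-15 to 2028-09-01: 49 days at 10.5 mills → $3097000 × 1.05% × 49/366 = $4353.5697
2028-09-02 to 2028-12-31: 121 days at 49.5 mills → $3097000 × 4.95% × 121/366 = $50681.6434
Total = $123080.3648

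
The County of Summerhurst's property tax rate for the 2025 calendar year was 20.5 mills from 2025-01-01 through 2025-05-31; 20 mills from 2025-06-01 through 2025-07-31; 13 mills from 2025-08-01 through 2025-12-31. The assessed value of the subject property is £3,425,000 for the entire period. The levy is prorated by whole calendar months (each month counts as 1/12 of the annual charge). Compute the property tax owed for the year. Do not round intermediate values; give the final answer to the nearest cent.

2025-01-01 to 2025-05-31: 5 months at 20.5 mills → £3,425,000 × 2.05% × 5/12 = £29,255.2083
2025-06-01 to 2025-07-31: 2 months at 20 mills → £3,425,000 × 2% × 2/12 = £11,416.6667
2025-08-01 to 2025-12-31: 5 months at 13 mills → £3,425,000 × 1.3% × 5/12 = £18,552.0833
Total = £59,223.9583

£59,223.96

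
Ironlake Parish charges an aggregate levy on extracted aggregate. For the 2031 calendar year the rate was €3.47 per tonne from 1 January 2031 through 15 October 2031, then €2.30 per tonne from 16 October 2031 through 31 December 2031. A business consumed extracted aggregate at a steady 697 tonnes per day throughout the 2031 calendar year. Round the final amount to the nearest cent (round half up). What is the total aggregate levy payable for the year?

1 January – 15 October 2031: 288 days × 697 tonnes/day = 200,736 tonnes at €3.47/tonne → €696553.92
16 October – 31 December 2031: 77 days × 697 tonnes/day = 53,669 tonnes at €2.30/tonne → €123438.70

€819992.62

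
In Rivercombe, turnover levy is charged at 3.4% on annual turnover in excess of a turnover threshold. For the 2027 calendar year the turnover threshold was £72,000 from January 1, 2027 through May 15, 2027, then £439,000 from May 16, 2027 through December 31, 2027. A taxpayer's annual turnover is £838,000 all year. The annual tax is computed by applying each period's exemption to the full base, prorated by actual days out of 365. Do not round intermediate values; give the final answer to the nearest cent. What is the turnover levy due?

£18,181.15

January 1 – May 15, 2027: 135 days, exemption £72,000 → (£838,000 − £72,000) × 3.4% × 135/365 = £9,632.7123
May 16 – December 31, 2027: 230 days, exemption £439,000 → (£838,000 − £439,000) × 3.4% × 230/365 = £8,548.4384
Total = £18,181.1507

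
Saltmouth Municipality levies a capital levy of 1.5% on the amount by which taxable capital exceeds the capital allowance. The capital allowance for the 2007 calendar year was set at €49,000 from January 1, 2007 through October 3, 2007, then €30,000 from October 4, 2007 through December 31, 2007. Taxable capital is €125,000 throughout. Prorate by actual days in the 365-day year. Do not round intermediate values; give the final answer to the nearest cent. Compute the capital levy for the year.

January 1 – October 3, 2007: 276 days, exemption €49,000 → (€125,000 − €49,000) × 1.5% × 276/365 = €862.0274
October 4 – December 31, 2007: 89 days, exemption €30,000 → (€125,000 − €30,000) × 1.5% × 89/365 = €347.4658
Total = €1,209.4932

€1,209.49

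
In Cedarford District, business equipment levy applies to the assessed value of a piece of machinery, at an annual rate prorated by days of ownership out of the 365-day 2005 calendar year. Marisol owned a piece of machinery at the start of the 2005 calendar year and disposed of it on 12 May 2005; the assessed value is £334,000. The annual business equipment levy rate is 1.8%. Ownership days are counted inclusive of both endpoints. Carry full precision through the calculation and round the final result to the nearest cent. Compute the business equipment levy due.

£2,174.20

Days held (1 Jan – 12 May 2005): 132 out of 365
Tax = £334,000 × 1.8% × 132/365 = £2,174.2027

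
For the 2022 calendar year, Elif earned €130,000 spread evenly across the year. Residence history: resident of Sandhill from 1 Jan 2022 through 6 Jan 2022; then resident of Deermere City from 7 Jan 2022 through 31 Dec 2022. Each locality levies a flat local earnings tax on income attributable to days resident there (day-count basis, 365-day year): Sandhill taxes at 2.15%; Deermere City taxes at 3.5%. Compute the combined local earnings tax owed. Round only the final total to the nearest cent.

€4,521.15

Sandhill, 1 Jan – 6 Jan 2022: 6 days → €130,000 × 2.15% × 6/365 = €45.9452
Deermere City, 7 Jan – 31 Dec 2022: 359 days → €130,000 × 3.5% × 359/365 = €4,475.2055
Total = €4,521.1507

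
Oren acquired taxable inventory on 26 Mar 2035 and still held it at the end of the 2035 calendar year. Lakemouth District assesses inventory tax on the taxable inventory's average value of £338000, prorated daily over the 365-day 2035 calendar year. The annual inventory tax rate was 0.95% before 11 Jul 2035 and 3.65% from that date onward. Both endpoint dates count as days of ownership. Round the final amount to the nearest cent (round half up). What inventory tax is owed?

£6822.51

26 Mar – 10 Jul 2035: 107 days at 0.95% → £338000 × 0.95% × 107/365 = £941.3068
11 Jul – 31 Dec 2035: 174 days at 3.65% → £338000 × 3.65% × 174/365 = £5881.2000
Total = £6822.5068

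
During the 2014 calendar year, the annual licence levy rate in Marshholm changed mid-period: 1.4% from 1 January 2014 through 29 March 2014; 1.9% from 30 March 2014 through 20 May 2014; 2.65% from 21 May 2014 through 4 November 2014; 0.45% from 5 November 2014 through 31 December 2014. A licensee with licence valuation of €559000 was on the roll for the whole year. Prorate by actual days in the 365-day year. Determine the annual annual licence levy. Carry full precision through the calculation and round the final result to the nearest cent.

€10611.05

1 January – 29 March 2014: 88 days at 1.4% → €559000 × 1.4% × 88/365 = €1886.8164
30 March – 20 May 2014: 52 days at 1.9% → €559000 × 1.9% × 52/365 = €1513.1288
21 May – 4 November 2014: 168 days at 2.65% → €559000 × 2.65% × 168/365 = €6818.2685
5 November – 31 December 2014: 57 days at 0.45% → €559000 × 0.45% × 57/365 = €392.8315
Total = €10611.0452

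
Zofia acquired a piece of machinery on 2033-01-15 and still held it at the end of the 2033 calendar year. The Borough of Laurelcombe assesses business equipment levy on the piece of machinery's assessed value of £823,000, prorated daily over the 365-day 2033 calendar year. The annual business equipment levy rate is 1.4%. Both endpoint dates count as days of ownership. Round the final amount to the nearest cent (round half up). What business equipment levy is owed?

£11,080.06

Days held (2033-01-15 to 2033-12-31): 351 out of 365
Tax = £823,000 × 1.4% × 351/365 = £11,080.0603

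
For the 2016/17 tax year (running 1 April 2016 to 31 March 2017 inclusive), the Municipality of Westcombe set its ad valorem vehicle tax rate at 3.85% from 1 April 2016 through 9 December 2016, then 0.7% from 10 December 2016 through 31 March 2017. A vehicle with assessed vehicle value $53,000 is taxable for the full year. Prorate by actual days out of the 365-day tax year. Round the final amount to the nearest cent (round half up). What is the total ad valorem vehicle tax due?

$1,528.22

1 April – 9 December 2016: 253 days at 3.85% → $53,000 × 3.85% × 253/365 = $1,414.3740
10 December 2016 – 31 March 2017: 112 days at 0.7% → $53,000 × 0.7% × 112/365 = $113.8411
Total = $1,528.2151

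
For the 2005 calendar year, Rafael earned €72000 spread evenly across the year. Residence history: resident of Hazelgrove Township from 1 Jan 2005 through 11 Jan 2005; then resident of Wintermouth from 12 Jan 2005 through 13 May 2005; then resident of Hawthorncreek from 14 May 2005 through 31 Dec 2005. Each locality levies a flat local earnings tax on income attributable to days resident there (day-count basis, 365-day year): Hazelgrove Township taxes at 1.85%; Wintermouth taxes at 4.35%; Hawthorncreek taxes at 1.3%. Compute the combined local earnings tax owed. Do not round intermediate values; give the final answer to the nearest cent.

Hazelgrove Township, 1 Jan – 11 Jan 2005: 11 days → €72000 × 1.85% × 11/365 = €40.1425
Wintermouth, 12 Jan – 13 May 2005: 122 days → €72000 × 4.35% × 122/365 = €1046.8603
Hawthorncreek, 14 May – 31 Dec 2005: 232 days → €72000 × 1.3% × 232/365 = €594.9370
Total = €1681.9397

€1681.94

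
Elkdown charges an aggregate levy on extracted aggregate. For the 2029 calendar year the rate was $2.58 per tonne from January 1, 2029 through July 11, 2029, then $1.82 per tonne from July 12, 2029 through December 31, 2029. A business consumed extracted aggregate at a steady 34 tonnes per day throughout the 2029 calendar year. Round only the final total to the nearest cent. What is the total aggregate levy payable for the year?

$27547.48

January 1 – July 11, 2029: 192 days × 34 tonnes/day = 6,528 tonnes at $2.58/tonne → $16842.24
July 12 – December 31, 2029: 173 days × 34 tonnes/day = 5,882 tonnes at $1.82/tonne → $10705.24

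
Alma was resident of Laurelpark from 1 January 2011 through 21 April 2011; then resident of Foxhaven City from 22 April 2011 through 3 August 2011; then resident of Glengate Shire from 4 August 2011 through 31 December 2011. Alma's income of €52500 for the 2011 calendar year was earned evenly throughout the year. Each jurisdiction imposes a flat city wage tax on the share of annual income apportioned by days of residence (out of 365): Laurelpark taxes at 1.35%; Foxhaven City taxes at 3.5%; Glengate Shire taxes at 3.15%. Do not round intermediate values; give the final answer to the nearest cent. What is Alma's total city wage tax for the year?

Laurelpark, 1 January – 21 April 2011: 111 days → €52500 × 1.35% × 111/365 = €215.5377
Foxhaven City, 22 April – 3 August 2011: 104 days → €52500 × 3.5% × 104/365 = €523.5616
Glengate Shire, 4 August – 31 December 2011: 150 days → €52500 × 3.15% × 150/365 = €679.6233
Total = €1418.7226

€1418.72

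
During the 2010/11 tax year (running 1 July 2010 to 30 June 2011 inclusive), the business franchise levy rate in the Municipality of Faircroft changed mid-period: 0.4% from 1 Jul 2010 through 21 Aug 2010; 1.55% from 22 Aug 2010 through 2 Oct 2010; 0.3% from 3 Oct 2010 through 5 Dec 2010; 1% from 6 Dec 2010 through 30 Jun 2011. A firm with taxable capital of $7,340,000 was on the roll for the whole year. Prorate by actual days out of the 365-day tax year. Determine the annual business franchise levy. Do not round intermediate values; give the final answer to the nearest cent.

1 Jul – 21 Aug 2010: 52 days at 0.4% → $7,340,000 × 0.4% × 52/365 = $4,182.7945
22 Aug – 2 Oct 2010: 42 days at 1.55% → $7,340,000 × 1.55% × 42/365 = $13,091.3425
3 Oct – 5 Dec 2010: 64 days at 0.3% → $7,340,000 × 0.3% × 64/365 = $3,861.0411
6 Dec 2010 – 30 Jun 2011: 207 days at 1% → $7,340,000 × 1% × 207/365 = $41,626.8493
Total = $62,762.0274

$62,762.03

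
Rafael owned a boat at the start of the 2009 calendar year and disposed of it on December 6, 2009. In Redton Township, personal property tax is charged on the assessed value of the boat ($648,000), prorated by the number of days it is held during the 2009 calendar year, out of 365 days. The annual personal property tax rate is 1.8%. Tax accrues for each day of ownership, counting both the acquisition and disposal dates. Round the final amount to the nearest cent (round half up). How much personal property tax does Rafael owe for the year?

$10,865.10

Days held (January 1 – December 6, 2009): 340 out of 365
Tax = $648,000 × 1.8% × 340/365 = $10,865.0959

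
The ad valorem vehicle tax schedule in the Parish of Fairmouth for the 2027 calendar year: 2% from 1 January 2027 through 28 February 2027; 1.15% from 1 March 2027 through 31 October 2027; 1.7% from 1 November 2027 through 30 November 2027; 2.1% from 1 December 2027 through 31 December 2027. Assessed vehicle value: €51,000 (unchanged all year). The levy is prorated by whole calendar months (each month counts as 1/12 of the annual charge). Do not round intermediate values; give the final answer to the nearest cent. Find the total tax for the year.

1 January – 28 February 2027: 2 months at 2% → €51,000 × 2% × 2/12 = €170.0000
1 March – 31 October 2027: 8 months at 1.15% → €51,000 × 1.15% × 8/12 = €391.0000
1 November – 30 November 2027: 1 month at 1.7% → €51,000 × 1.7% × 1/12 = €72.2500
1 December – 31 December 2027: 1 month at 2.1% → €51,000 × 2.1% × 1/12 = €89.2500
Total = €722.5000

€722.50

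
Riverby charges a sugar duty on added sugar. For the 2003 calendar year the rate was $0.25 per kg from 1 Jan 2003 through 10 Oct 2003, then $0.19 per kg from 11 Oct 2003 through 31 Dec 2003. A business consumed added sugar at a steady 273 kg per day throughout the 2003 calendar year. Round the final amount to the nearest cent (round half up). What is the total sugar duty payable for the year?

$23568.09

1 Jan – 10 Oct 2003: 283 days × 273 kg/day = 77,259 kg at $0.25/kg → $19314.75
11 Oct – 31 Dec 2003: 82 days × 273 kg/day = 22,386 kg at $0.19/kg → $4253.34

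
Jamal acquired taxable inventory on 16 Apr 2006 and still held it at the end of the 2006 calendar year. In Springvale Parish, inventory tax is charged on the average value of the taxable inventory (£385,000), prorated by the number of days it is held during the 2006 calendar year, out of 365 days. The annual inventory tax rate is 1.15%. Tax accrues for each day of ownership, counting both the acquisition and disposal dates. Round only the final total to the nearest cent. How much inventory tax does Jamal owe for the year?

£3,153.84

Days held (16 Apr – 31 Dec 2006): 260 out of 365
Tax = £385,000 × 1.15% × 260/365 = £3,153.8356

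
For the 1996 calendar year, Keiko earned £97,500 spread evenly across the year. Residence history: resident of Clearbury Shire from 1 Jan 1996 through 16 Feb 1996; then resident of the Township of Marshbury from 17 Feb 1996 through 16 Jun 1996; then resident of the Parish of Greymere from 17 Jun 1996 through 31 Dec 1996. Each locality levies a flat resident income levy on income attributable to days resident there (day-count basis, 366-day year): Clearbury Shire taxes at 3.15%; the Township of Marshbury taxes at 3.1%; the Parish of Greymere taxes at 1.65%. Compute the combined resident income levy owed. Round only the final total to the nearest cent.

Clearbury Shire, 1 Jan – 16 Feb 1996: 47 days → £97,500 × 3.15% × 47/366 = £394.3955
The Township of Marshbury, 17 Feb – 16 Jun 1996: 121 days → £97,500 × 3.1% × 121/366 = £999.2418
The Parish of Greymere, 17 Jun – 31 Dec 1996: 198 days → £97,500 × 1.65% × 198/366 = £870.3074
Total = £2,263.9447

£2,263.94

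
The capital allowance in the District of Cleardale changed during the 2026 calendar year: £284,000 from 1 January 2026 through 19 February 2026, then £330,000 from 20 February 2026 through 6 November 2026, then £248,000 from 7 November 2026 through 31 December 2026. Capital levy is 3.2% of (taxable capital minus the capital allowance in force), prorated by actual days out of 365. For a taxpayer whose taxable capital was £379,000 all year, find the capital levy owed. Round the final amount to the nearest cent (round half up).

1 January – 19 February 2026: 50 days, exemption £284,000 → (£379,000 − £284,000) × 3.2% × 50/365 = £416.4384
20 February – 6 November 2026: 260 days, exemption £330,000 → (£379,000 − £330,000) × 3.2% × 260/365 = £1,116.9315
7 November – 31 December 2026: 55 days, exemption £248,000 → (£379,000 − £248,000) × 3.2% × 55/365 = £631.6712
Total = £2,165.0411

£2,165.04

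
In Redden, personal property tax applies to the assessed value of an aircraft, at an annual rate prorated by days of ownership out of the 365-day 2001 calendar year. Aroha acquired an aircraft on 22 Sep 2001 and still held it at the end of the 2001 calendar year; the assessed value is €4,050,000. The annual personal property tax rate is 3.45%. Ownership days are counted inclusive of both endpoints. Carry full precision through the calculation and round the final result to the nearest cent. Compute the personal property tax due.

Days held (22 Sep – 31 Dec 2001): 101 out of 365
Tax = €4,050,000 × 3.45% × 101/365 = €38,663.6301

€38,663.63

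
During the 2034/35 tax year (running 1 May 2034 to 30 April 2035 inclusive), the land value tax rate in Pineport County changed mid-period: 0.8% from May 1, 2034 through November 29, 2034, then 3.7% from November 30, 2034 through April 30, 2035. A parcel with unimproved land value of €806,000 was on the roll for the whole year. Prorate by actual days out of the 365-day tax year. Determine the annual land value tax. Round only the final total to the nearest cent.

€16,181.83

May 1 – November 29, 2034: 213 days at 0.8% → €806,000 × 0.8% × 213/365 = €3,762.8055
November 30, 2034 – April 30, 2035: 152 days at 3.7% → €806,000 × 3.7% × 152/365 = €12,419.0247
Total = €16,181.8301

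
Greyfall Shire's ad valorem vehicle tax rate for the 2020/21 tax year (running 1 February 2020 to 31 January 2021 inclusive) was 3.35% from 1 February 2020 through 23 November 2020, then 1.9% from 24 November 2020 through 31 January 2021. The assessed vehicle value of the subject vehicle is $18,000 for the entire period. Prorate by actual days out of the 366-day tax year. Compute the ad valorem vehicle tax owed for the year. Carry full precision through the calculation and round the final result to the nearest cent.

$553.80

1 February – 23 November 2020: 297 days at 3.35% → $18,000 × 3.35% × 297/366 = $489.3197
24 November 2020 – 31 January 2021: 69 days at 1.9% → $18,000 × 1.9% × 69/366 = $64.4754
Total = $553.7951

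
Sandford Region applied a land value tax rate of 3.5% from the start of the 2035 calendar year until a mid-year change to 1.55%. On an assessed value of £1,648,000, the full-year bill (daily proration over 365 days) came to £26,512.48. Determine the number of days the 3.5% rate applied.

Let d = days at the first rate; then 365 − d days at the second rate.
£1,648,000 × [3.5%·d + 1.55%·(365−d)] / 365 = £26,512.48
Solving gives d = 11, so the new rate took effect on January 12, 2035.

11 days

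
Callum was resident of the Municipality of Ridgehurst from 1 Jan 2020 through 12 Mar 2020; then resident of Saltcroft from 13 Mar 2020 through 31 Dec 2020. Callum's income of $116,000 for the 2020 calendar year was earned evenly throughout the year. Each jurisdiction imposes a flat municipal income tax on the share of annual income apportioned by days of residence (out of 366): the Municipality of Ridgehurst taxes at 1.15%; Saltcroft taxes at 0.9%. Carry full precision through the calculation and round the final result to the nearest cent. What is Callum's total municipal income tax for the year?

$1,101.05

The Municipality of Ridgehurst, 1 Jan – 12 Mar 2020: 72 days → $116,000 × 1.15% × 72/366 = $262.4262
Saltcroft, 13 Mar – 31 Dec 2020: 294 days → $116,000 × 0.9% × 294/366 = $838.6230
Total = $1,101.0492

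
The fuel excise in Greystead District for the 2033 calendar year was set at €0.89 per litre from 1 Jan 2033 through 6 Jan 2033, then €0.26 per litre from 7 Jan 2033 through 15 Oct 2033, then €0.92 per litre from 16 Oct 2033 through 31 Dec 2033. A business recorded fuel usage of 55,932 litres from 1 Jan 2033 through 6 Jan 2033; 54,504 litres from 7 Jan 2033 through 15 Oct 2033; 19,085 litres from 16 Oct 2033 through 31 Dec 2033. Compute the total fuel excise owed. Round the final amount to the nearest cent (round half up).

€81,508.72

1 Jan – 6 Jan 2033: 55,932 litres at €0.89/litre → €49,779.48
7 Jan – 15 Oct 2033: 54,504 litres at €0.26/litre → €14,171.04
16 Oct – 31 Dec 2033: 19,085 litres at €0.92/litre → €17,558.20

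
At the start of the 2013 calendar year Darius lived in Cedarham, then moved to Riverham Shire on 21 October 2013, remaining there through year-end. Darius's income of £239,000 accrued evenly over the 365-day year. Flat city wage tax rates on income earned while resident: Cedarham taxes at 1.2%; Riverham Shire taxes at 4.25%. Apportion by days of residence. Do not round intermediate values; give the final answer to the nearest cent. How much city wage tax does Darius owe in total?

£4,305.93

Cedarham, 1 January – 20 October 2013: 293 days → £239,000 × 1.2% × 293/365 = £2,302.2575
Riverham Shire, 21 October – 31 December 2013: 72 days → £239,000 × 4.25% × 72/365 = £2,003.6712
Total = £4,305.9288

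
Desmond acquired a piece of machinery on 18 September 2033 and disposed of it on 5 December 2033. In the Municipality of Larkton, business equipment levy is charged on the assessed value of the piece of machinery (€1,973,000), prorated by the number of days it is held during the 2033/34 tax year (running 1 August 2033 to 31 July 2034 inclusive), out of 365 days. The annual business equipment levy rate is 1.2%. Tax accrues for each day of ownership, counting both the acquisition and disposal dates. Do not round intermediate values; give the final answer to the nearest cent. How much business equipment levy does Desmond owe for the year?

Days held (18 September – 5 December 2033): 79 out of 365
Tax = €1,973,000 × 1.2% × 79/365 = €5,124.3945

€5,124.39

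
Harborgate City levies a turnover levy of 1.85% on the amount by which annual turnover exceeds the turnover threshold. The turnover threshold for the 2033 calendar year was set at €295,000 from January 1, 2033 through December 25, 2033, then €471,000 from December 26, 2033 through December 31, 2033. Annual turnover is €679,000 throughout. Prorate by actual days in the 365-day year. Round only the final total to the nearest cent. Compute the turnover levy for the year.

€7,050.48

January 1 – December 25, 2033: 359 days, exemption €295,000 → (€679,000 − €295,000) × 1.85% × 359/365 = €6,987.2219
December 26 – December 31, 2033: 6 days, exemption €471,000 → (€679,000 − €471,000) × 1.85% × 6/365 = €63.2548
Total = €7,050.4767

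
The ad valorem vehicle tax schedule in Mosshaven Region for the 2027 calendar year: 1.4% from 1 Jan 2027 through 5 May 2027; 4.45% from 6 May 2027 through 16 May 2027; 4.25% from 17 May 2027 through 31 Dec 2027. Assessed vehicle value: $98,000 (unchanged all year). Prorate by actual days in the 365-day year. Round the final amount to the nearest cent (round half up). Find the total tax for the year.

$3,214.40

1 Jan – 5 May 2027: 125 days at 1.4% → $98,000 × 1.4% × 125/365 = $469.8630
6 May – 16 May 2027: 11 days at 4.45% → $98,000 × 4.45% × 11/365 = $131.4274
17 May – 31 Dec 2027: 229 days at 4.25% → $98,000 × 4.25% × 229/365 = $2,613.1096
Total = $3,214.4000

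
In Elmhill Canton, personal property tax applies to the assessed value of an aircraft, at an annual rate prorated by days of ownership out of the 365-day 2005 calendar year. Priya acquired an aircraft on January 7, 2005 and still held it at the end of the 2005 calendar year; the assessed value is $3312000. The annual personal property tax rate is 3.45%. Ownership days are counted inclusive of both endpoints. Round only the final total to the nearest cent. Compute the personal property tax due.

$112385.69

Days held (January 7 – December 31, 2005): 359 out of 365
Tax = $3312000 × 3.45% × 359/365 = $112385.6877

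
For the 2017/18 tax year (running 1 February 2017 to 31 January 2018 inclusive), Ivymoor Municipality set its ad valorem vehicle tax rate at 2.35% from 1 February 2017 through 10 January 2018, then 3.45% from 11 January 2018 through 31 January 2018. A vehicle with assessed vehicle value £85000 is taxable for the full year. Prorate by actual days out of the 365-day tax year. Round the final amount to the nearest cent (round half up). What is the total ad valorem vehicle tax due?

£2051.29

1 February 2017 – 10 January 2018: 344 days at 2.35% → £85000 × 2.35% × 344/365 = £1882.5753
11 January – 31 January 2018: 21 days at 3.45% → £85000 × 3.45% × 21/365 = £168.7192
Total = £2051.2945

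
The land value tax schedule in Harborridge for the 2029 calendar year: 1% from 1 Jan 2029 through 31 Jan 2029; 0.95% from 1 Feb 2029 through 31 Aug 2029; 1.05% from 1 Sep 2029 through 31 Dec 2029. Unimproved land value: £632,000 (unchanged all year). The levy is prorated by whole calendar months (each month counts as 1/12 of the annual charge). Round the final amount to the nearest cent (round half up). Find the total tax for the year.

1 Jan – 31 Jan 2029: 1 month at 1% → £632,000 × 1% × 1/12 = £526.6667
1 Feb – 31 Aug 2029: 7 months at 0.95% → £632,000 × 0.95% × 7/12 = £3,502.3333
1 Sep – 31 Dec 2029: 4 months at 1.05% → £632,000 × 1.05% × 4/12 = £2,212.0000
Total = £6,241.0000

£6,241.00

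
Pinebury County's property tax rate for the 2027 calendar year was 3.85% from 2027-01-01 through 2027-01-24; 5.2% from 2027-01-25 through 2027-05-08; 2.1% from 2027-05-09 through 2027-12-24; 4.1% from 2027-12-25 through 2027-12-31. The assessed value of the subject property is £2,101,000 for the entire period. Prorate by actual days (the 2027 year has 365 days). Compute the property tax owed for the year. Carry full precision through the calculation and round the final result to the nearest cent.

£65,902.33

2027-01-01 to 2027-01-24: 24 days at 3.85% → £2,101,000 × 3.85% × 24/365 = £5,318.6959
2027-01-25 to 2027-05-08: 104 days at 5.2% → £2,101,000 × 5.2% × 104/365 = £31,129.3370
2027-05-09 to 2027-12-24: 230 days at 2.1% → £2,101,000 × 2.1% × 230/365 = £27,802.2740
2027-12-25 to 2027-12-31: 7 days at 4.1% → £2,101,000 × 4.1% × 7/365 = £1,652.0192
Total = £65,902.3260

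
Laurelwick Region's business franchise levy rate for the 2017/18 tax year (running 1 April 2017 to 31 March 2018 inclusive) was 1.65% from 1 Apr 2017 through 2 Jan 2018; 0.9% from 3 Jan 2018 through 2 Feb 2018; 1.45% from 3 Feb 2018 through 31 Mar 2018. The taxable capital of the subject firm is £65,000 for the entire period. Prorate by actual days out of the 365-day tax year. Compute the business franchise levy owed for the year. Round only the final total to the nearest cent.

1 Apr 2017 – 2 Jan 2018: 277 days at 1.65% → £65,000 × 1.65% × 277/365 = £813.9247
3 Jan – 2 Feb 2018: 31 days at 0.9% → £65,000 × 0.9% × 31/365 = £49.6849
3 Feb – 31 Mar 2018: 57 days at 1.45% → £65,000 × 1.45% × 57/365 = £147.1849
Total = £1,010.7945

£1,010.79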